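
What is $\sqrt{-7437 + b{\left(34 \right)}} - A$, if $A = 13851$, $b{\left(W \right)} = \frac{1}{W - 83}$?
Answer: $-13851 + \frac{i \sqrt{364414}}{7} \approx -13851.0 + 86.238 i$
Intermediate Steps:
$b{\left(W \right)} = \frac{1}{-83 + W}$
$\sqrt{-7437 + b{\left(34 \right)}} - A = \sqrt{-7437 + \frac{1}{-83 + 34}} - 13851 = \sqrt{-7437 + \frac{1}{-49}} - 13851 = \sqrt{-7437 - \frac{1}{49}} - 13851 = \sqrt{- \frac{364414}{49}} - 13851 = \frac{i \sqrt{364414}}{7} - 13851 = -13851 + \frac{i \sqrt{364414}}{7}$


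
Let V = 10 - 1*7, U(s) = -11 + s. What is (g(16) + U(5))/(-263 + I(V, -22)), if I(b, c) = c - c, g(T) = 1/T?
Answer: 95/4208 ≈ 0.022576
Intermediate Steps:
V = 3 (V = 10 - 7 = 3)
I(b, c) = 0
(g(16) + U(5))/(-263 + I(V, -22)) = (1/16 + (-11 + 5))/(-263 + 0) = (1/16 - 6)/(-263) = -95/16*(-1/263) = 95/4208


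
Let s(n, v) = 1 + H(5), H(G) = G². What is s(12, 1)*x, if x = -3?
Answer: -78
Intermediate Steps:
s(n, v) = 26 (s(n, v) = 1 + 5² = 1 + 25 = 26)
s(12, 1)*x = 26*(-3) = -78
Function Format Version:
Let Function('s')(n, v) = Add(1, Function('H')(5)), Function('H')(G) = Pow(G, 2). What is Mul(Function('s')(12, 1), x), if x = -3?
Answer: -78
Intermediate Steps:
Function('s')(n, v) = 26 (Function('s')(n, v) = Add(1, Pow(5, 2)) = Add(1, 25) = 26)
Mul(Function('s')(12, 1), x) = Mul(26, -3) = -78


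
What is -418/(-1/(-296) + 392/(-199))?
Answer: 24621872/115833 ≈ 212.56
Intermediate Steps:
-418/(-1/(-296) + 392/(-199)) = -418/(-1*(-1/296) + 392*(-1/199)) = -418/(1/296 - 392/199) = -418/(-115833/58904) = -418*(-58904/115833) = 24621872/115833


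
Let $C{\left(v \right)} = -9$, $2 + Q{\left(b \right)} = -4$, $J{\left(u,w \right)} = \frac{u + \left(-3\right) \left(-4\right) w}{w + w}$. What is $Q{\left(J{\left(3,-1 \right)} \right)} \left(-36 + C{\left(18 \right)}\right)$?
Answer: $270$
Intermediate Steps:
$J{\left(u,w \right)} = \frac{u + 12 w}{2 w}$
$Q{\left(b \right)} = -6$ ($Q{\left(b \right)} = -2 - 4 = -6$)
$Q{\left(J{\left(3,-1 \right)} \right)} \left(-36 + C{\left(18 \right)}\right) = - 6 \left(-36 - 9\right) = \left(-6\right) \left(-45\right) = 270$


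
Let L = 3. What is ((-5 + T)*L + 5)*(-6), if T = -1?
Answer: 78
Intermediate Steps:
((-5 + T)*L + 5)*(-6) = ((-5 - 1)*3 + 5)*(-6) = (-6*3 + 5)*(-6) = (-18 + 5)*(-6) = -13*(-6) = 78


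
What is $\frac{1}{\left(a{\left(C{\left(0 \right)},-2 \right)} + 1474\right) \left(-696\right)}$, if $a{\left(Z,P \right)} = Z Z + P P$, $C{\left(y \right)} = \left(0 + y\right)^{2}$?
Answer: $- \frac{1}{1028688} \approx -9.7211 \cdot 10^{-7}$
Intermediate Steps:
$C{\left(y \right)} = y^{2}$
$a{\left(Z,P \right)} = P^{2} + Z^{2}$ ($a{\left(Z,P \right)} = Z^{2} + P^{2} = P^{2} + Z^{2}$)
$\frac{1}{\left(a{\left(C{\left(0 \right)},-2 \right)} + 1474\right) \left(-696\right)} = \frac{1}{\left(\left(\left(-2\right)^{2} + \left(0^{2}\right)^{2}\right) + 1474\right) \left(-696\right)} = \frac{1}{\left(\left(4 + 0^{2}\right) + 1474\right) \left(-696\right)} = \frac{1}{\left(\left(4 + 0\right) + 1474\right) \left(-696\right)} = \frac{1}{\left(4 + 1474\right) \left(-696\right)} = \frac{1}{1478 \left(-696\right)} = \frac{1}{-1028688} = - \frac{1}{1028688}$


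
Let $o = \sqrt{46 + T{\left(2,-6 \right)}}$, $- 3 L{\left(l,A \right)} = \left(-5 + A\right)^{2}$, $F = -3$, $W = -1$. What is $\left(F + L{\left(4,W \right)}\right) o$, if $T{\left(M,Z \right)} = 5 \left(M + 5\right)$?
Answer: $-135$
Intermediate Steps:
$T{\left(M,Z \right)} = 25 + 5 M$ ($T{\left(M,Z \right)} = 5 \left(5 + M\right) = 25 + 5 M$)
$L{\left(l,A \right)} = - \frac{\left(-5 + A\right)^{2}}{3}$
$o = 9$ ($o = \sqrt{46 + \left(25 + 5 \cdot 2\right)} = \sqrt{46 + \left(25 + 10\right)} = \sqrt{46 + 35} = \sqrt{81} = 9$)
$\left(F + L{\left(4,W \right)}\right) o = \left(-3 - \frac{\left(-5 - 1\right)^{2}}{3}\right) 9 = \left(-3 - \frac{\left(-6\right)^{2}}{3}\right) 9 = \left(-3 - 12\right) 9 = \left(-15\right) 9 = -135$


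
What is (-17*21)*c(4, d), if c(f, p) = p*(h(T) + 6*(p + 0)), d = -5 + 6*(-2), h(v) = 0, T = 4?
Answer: -619038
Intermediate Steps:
d = -17 (d = -5 - 12 = -17)
c(f, p) = 6*p**2 (c(f, p) = p*(0 + 6*(p + 0)) = p*(0 + 6*p) = p*(6*p) = 6*p**2)
(-17*21)*c(4, d) = (-17*21)*(6*(-17)**2) = -2142*289 = -357*1734 = -619038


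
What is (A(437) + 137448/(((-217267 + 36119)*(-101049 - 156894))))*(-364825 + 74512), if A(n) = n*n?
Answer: -9385935503814849807/169296589 ≈ -5.5441e+10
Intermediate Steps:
A(n) = n²
(A(437) + 137448/(((-217267 + 36119)*(-101049 - 156894))))*(-364825 + 74512) = (437² + 137448/(((-217267 + 36119)*(-101049 - 156894))))*(-364825 + 74512) = (190969 + 137448/((-181148*(-257943))))*(-290313) = (190969 + 137448/46725858564)*(-290313) = (190969 + 137448*(1/46725858564))*(-290313) = (190969 + 498/169296589)*(-290313) = (32330400305239/169296589)*(-290313) = -9385935503814849807/169296589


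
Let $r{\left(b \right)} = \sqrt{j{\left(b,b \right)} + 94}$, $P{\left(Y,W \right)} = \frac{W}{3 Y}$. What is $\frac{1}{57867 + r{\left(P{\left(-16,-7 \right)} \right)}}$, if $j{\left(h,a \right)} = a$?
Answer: $\frac{2777616}{160732300553} - \frac{4 \sqrt{13557}}{160732300553} \approx 1.7278 \cdot 10^{-5}$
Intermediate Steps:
$P{\left(Y,W \right)} = \frac{W}{3 Y}$ ($P{\left(Y,W \right)} = W \frac{1}{3 Y} = \frac{W}{3 Y}$)
$r{\left(b \right)} = \sqrt{94 + b}$ ($r{\left(b \right)} = \sqrt{b + 94} = \sqrt{94 + b}$)
$\frac{1}{57867 + r{\left(P{\left(-16,-7 \right)} \right)}} = \frac{1}{57867 + \sqrt{94 + \frac{1}{3} \left(-7\right) \frac{1}{-16}}} = \frac{1}{57867 + \sqrt{94 + \frac{1}{3} \left(-7\right) \left(- \frac{1}{16}\right)}} = \frac{1}{57867 + \sqrt{94 + \frac{7}{48}}} = \frac{1}{57867 + \sqrt{\frac{4519}{48}}} = \frac{1}{57867 + \frac{\sqrt{13557}}{12}}$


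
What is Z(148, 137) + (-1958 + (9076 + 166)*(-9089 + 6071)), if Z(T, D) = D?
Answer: -27894177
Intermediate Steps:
Z(148, 137) + (-1958 + (9076 + 166)*(-9089 + 6071)) = 137 + (-1958 + (9076 + 166)*(-9089 + 6071)) = 137 + (-1958 + 9242*(-3018)) = 137 + (-1958 - 27892356) = 137 - 27894314 = -27894177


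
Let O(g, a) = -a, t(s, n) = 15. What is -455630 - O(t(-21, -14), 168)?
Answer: -455462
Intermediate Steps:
-455630 - O(t(-21, -14), 168) = -455630 - (-1)*168 = -455630 - 1*(-168) = -455630 + 168 = -455462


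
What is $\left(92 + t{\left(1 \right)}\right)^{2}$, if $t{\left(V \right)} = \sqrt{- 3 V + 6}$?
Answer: $\left(92 + \sqrt{3}\right)^{2} \approx 8785.7$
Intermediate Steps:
$t{\left(V \right)} = \sqrt{6 - 3 V}$
$\left(92 + t{\left(1 \right)}\right)^{2} = \left(92 + \sqrt{6 - 3}\right)^{2} = \left(92 + \sqrt{3}\right)^{2}$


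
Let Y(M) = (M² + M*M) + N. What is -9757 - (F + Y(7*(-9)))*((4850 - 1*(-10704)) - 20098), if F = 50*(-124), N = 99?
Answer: 8337571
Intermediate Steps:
Y(M) = 99 + 2*M² (Y(M) = (M² + M*M) + 99 = (M² + M²) + 99 = 2*M² + 99 = 99 + 2*M²)
F = -6200
-9757 - (F + Y(7*(-9)))*((4850 - 1*(-10704)) - 20098) = -9757 - (-6200 + (99 + 2*(7*(-9))²))*((4850 - 1*(-10704)) - 20098) = -9757 - (-6200 + (99 + 2*(-63)²))*((4850 + 10704) - 20098) = -9757 - (-6200 + (99 + 2*3969))*(15554 - 20098) = -9757 - (-6200 + (99 + 7938))*(-4544) = -9757 - (-6200 + 8037)*(-4544) = -9757 - 1837*(-4544) = -9757 - 1*(-8347328) = -9757 + 8347328 = 8337571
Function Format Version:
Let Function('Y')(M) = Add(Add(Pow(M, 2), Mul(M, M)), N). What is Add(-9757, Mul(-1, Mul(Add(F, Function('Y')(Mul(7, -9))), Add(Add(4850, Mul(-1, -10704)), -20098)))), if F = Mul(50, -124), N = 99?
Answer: 8337571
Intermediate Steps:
Function('Y')(M) = Add(99, Mul(2, Pow(M, 2))) (Function('Y')(M) = Add(Add(Pow(M, 2), Mul(M, M)), 99) = Add(Add(Pow(M, 2), Pow(M, 2)), 99) = Add(Mul(2, Pow(M, 2)), 99) = Add(99, Mul(2, Pow(M, 2))))
F = -6200
Add(-9757, Mul(-1, Mul(Add(F, Function('Y')(Mul(7, -9))), Add(Add(4850, Mul(-1, -10704)), -20098)))) = Add(-9757, Mul(-1, Mul(Add(-6200, Add(99, Mul(2, Pow(Mul(7, -9), 2)))), Add(Add(4850, Mul(-1, -10704)), -20098)))) = Add(-9757, Mul(-1, Mul(Add(-6200, Add(99, Mul(2, Pow(-63, 2)))), Add(Add(4850, 10704), -20098)))) = Add(-9757, Mul(-1, Mul(Add(-6200, Add(99, Mul(2, 3969))), Add(15554, -20098)))) = Add(-9757, Mul(-1, Mul(Add(-6200, Add(99, 7938)), -4544))) = Add(-9757, Mul(-1, Mul(Add(-6200, 8037), -4544))) = Add(-9757, Mul(-1, Mul(1837, -4544))) = Add(-9757, Mul(-1, -8347328)) = Add(-9757, 8347328) = 8337571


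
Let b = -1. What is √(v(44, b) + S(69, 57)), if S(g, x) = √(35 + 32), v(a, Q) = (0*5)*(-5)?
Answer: 67^(¼) ≈ 2.8610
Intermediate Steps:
v(a, Q) = 0 (v(a, Q) = 0*(-5) = 0)
S(g, x) = √67
√(v(44, b) + S(69, 57)) = √(0 + √67) = √(√67) = 67^(¼)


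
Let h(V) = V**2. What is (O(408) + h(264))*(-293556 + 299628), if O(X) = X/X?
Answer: 423200184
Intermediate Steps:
O(X) = 1
(O(408) + h(264))*(-293556 + 299628) = (1 + 264**2)*(-293556 + 299628) = (1 + 69696)*6072 = 69697*6072 = 423200184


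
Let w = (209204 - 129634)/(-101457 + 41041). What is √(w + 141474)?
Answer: √504285603226/1888 ≈ 376.13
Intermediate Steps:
w = -39785/30208 (w = 79570/(-60416) = 79570*(-1/60416) = -39785/30208 ≈ -1.3170)
√(w + 141474) = √(-39785/30208 + 141474) = √(4273606807/30208) = √504285603226/1888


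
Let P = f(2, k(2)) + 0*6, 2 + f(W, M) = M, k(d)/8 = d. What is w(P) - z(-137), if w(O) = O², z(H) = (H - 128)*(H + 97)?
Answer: -10404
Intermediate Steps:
k(d) = 8*d
f(W, M) = -2 + M
z(H) = (-128 + H)*(97 + H)
P = 14 (P = (-2 + 8*2) + 0*6 = (-2 + 16) + 0 = 14 + 0 = 14)
w(P) - z(-137) = 14² - (-12416 + (-137)² - 31*(-137)) = 196 - (-12416 + 18769 + 4247) = 196 - 1*10600 = 196 - 10600 = -10404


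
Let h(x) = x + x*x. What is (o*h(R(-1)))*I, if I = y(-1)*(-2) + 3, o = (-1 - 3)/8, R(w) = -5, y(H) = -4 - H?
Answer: -90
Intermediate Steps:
h(x) = x + x²
o = -½ (o = -4*⅛ = -½ ≈ -0.50000)
I = 9 (I = (-4 - 1*(-1))*(-2) + 3 = (-4 + 1)*(-2) + 3 = -3*(-2) + 3 = 6 + 3 = 9)
(o*h(R(-1)))*I = -(-5)*(1 - 5)/2*9 = -(-5)*(-4)/2*9 = -½*20*9 = -10*9 = -90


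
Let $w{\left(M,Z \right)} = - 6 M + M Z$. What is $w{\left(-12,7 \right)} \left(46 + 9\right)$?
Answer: $-660$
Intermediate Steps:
$w{\left(-12,7 \right)} \left(46 + 9\right) = - 12 \left(-6 + 7\right) \left(46 + 9\right) = \left(-12\right) 1 \cdot 55 = \left(-12\right) 55 = -660$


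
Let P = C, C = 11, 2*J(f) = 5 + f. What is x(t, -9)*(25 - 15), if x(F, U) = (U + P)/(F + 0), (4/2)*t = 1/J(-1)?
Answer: 80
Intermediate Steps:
J(f) = 5/2 + f/2 (J(f) = (5 + f)/2 = 5/2 + f/2)
t = 1/4 (t = 1/(2*(5/2 + (1/2)*(-1))) = 1/(2*(5/2 - 1/2)) = (1/2)/2 = (1/2)*(1/2) = 1/4 ≈ 0.25000)
P = 11
x(F, U) = (11 + U)/F (x(F, U) = (U + 11)/(F + 0) = (11 + U)/F)
x(t, -9)*(25 - 15) = ((11 - 9)/(1/4))*(25 - 15) = (4*2)*10 = 8*10 = 80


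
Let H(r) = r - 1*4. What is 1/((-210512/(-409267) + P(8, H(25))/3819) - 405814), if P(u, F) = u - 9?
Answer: -1562990673/634282693436761 ≈ -2.4642e-6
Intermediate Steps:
H(r) = -4 + r (H(r) = r - 4 = -4 + r)
P(u, F) = -9 + u
1/((-210512/(-409267) + P(8, H(25))/3819) - 405814) = 1/((-210512/(-409267) + (-9 + 8)/3819) - 405814) = 1/((-210512*(-1/409267) - 1*1/3819) - 405814) = 1/((210512/409267 - 1/3819) - 405814) = 1/(803536061/1562990673 - 405814) = 1/(-634282693436761/1562990673) = -1562990673/634282693436761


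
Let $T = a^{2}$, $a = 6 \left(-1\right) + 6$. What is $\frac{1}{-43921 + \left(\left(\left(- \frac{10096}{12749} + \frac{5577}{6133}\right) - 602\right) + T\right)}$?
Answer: $- \frac{78189617}{3481227135286} \approx -2.246 \cdot 10^{-5}$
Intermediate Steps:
$a = 0$ ($a = -6 + 6 = 0$)
$T = 0$ ($T = 0^{2} = 0$)
$\frac{1}{-43921 + \left(\left(\left(- \frac{10096}{12749} + \frac{5577}{6133}\right) - 602\right) + T\right)} = \frac{1}{-43921 + \left(\left(\left(- \frac{10096}{12749} + \frac{5577}{6133}\right) - 602\right) + 0\right)} = \frac{1}{-43921 + \left(\left(\frac{9182405}{78189617} - 602\right) + 0\right)} = \frac{1}{-43921 + \left(- \frac{47060967029}{78189617} + 0\right)} = \frac{1}{-43921 - \frac{47060967029}{78189617}} = \frac{1}{- \frac{3481227135286}{78189617}} = - \frac{78189617}{3481227135286}$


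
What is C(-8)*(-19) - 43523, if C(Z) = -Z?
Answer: -43675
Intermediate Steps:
C(-8)*(-19) - 43523 = -1*(-8)*(-19) - 43523 = 8*(-19) - 43523 = -152 - 43523 = -43675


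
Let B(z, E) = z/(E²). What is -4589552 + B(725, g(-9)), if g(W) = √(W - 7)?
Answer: -73433557/16 ≈ -4.5896e+6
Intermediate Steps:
g(W) = √(-7 + W)
B(z, E) = z/E²
-4589552 + B(725, g(-9)) = -4589552 + 725/(√(-7 - 9))² = -4589552 + 725/(√(-16))² = -4589552 + 725/(4*I)² = -4589552 + 725*(-1/16) = -4589552 - 725/16 = -73433557/16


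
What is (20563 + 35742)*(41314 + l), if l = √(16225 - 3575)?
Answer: 2326184770 + 281525*√506 ≈ 2.3325e+9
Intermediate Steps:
l = 5*√506 (l = √12650 = 5*√506 ≈ 112.47)
(20563 + 35742)*(41314 + l) = (20563 + 35742)*(41314 + 5*√506) = 56305*(41314 + 5*√506) = 2326184770 + 281525*√506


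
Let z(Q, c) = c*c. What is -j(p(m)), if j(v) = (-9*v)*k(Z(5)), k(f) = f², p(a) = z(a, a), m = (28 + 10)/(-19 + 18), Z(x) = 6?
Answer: 467856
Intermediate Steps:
m = -38 (m = 38/(-1) = 38*(-1) = -38)
z(Q, c) = c²
p(a) = a²
j(v) = -324*v (j(v) = -9*v*6² = -9*v*36 = -324*v)
-j(p(m)) = -(-324)*(-38)² = -(-324)*1444 = -1*(-467856) = 467856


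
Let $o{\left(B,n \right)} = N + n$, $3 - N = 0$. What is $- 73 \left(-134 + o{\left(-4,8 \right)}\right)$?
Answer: $8979$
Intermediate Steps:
$N = 3$ ($N = 3 - 0 = 3 + 0 = 3$)
$o{\left(B,n \right)} = 3 + n$
$- 73 \left(-134 + o{\left(-4,8 \right)}\right) = - 73 \left(-134 + \left(3 + 8\right)\right) = - 73 \left(-134 + 11\right) = \left(-73\right) \left(-123\right) = 8979$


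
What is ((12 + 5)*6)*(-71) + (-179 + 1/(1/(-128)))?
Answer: -7549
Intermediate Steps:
((12 + 5)*6)*(-71) + (-179 + 1/(1/(-128))) = (17*6)*(-71) + (-179 + 1/(-1/128)) = 102*(-71) + (-179 - 128) = -7242 - 307 = -7549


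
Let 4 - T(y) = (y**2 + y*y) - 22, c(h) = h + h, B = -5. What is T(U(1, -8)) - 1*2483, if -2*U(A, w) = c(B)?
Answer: -2507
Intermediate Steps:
c(h) = 2*h
U(A, w) = 5 (U(A, w) = -(-5) = -1/2*(-10) = 5)
T(y) = 26 - 2*y**2 (T(y) = 4 - ((y**2 + y*y) - 22) = 4 - ((y**2 + y**2) - 22) = 4 - (2*y**2 - 22) = 4 - (-22 + 2*y**2) = 4 + (22 - 2*y**2) = 26 - 2*y**2)
T(U(1, -8)) - 1*2483 = (26 - 2*5**2) - 1*2483 = (26 - 2*25) - 2483 = (26 - 50) - 2483 = -24 - 2483 = -2507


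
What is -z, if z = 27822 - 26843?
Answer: -979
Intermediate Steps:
z = 979
-z = -1*979 = -979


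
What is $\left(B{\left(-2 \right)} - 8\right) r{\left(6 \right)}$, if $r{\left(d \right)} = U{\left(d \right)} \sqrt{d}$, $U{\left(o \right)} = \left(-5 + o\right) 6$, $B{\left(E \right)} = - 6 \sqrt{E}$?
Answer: $- 48 \sqrt{6} - 72 i \sqrt{3} \approx -117.58 - 124.71 i$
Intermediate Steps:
$U{\left(o \right)} = -30 + 6 o$
$r{\left(d \right)} = \sqrt{d} \left(-30 + 6 d\right)$ ($r{\left(d \right)} = \left(-30 + 6 d\right) \sqrt{d} = \sqrt{d} \left(-30 + 6 d\right)$)
$\left(B{\left(-2 \right)} - 8\right) r{\left(6 \right)} = \left(- 6 \sqrt{-2} - 8\right) 6 \sqrt{6} \left(-5 + 6\right) = \left(- 6 i \sqrt{2} - 8\right) 6 \sqrt{6} \cdot 1 = \left(- 6 i \sqrt{2} - 8\right) 6 \sqrt{6} = \left(-8 - 6 i \sqrt{2}\right) 6 \sqrt{6} = 6 \sqrt{6} \left(-8 - 6 i \sqrt{2}\right)$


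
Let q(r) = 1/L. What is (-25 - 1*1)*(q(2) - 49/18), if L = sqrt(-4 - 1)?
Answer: 637/9 + 26*I*sqrt(5)/5 ≈ 70.778 + 11.628*I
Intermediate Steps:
L = I*sqrt(5) (L = sqrt(-5) = I*sqrt(5) ≈ 2.2361*I)
q(r) = -I*sqrt(5)/5 (q(r) = 1/(I*sqrt(5)) = -I*sqrt(5)/5)
(-25 - 1*1)*(q(2) - 49/18) = (-25 - 1*1)*(-I*sqrt(5)/5 - 49/18) = (-25 - 1)*(-I*sqrt(5)/5 - 49/18) = -26*(-I*sqrt(5)/5 - 1*49/18) = -26*(-I*sqrt(5)/5 - 49/18) = -26*(-49/18 - I*sqrt(5)/5) = 637/9 + 26*I*sqrt(5)/5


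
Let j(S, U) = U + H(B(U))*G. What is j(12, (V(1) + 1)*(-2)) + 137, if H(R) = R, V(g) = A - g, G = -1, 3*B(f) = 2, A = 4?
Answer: 385/3 ≈ 128.33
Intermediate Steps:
B(f) = 2/3 (B(f) = (1/3)*2 = 2/3)
V(g) = 4 - g
j(S, U) = -2/3 + U (j(S, U) = U + (2/3)*(-1) = U - 2/3 = -2/3 + U)
j(12, (V(1) + 1)*(-2)) + 137 = (-2/3 + ((4 - 1*1) + 1)*(-2)) + 137 = (-2/3 + ((4 - 1) + 1)*(-2)) + 137 = (-2/3 + (3 + 1)*(-2)) + 137 = (-2/3 + 4*(-2)) + 137 = (-2/3 - 8) + 137 = -26/3 + 137 = 385/3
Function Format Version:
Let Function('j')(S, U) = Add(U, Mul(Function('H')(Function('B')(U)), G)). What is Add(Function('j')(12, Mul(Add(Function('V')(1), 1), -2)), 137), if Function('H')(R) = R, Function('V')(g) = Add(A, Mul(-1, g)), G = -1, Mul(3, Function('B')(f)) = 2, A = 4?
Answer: Rational(385, 3) ≈ 128.33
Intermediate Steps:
Function('B')(f) = Rational(2, 3) (Function('B')(f) = Mul(Rational(1, 3), 2) = Rational(2, 3))
Function('V')(g) = Add(4, Mul(-1, g))
Function('j')(S, U) = Add(Rational(-2, 3), U) (Function('j')(S, U) = Add(U, Mul(Rational(2, 3), -1)) = Add(U, Rational(-2, 3)) = Add(Rational(-2, 3), U))
Add(Function('j')(12, Mul(Add(Function('V')(1), 1), -2)), 137) = Add(Add(Rational(-2, 3), Mul(Add(Add(4, Mul(-1, 1)), 1), -2)), 137) = Add(Add(Rational(-2, 3), Mul(Add(Add(4, -1), 1), -2)), 137) = Add(Add(Rational(-2, 3), Mul(Add(3, 1), -2)), 137) = Add(Add(Rational(-2, 3), Mul(4, -2)), 137) = Add(Add(Rational(-2, 3), -8), 137) = Add(Rational(-26, 3), 137) = Rational(385, 3)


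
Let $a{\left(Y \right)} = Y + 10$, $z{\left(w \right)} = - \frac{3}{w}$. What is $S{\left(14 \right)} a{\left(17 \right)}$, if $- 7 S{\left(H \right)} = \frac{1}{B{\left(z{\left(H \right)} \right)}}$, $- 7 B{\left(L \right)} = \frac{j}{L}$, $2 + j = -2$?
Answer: $\frac{81}{56} \approx 1.4464$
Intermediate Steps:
$j = -4$ ($j = -2 - 2 = -4$)
$B{\left(L \right)} = \frac{4}{7 L}$ ($B{\left(L \right)} = - \frac{\left(-4\right) \frac{1}{L}}{7} = \frac{4}{7 L}$)
$a{\left(Y \right)} = 10 + Y$
$S{\left(H \right)} = \frac{3}{4 H}$ ($S{\left(H \right)} = - \frac{1}{7 \frac{4}{7 \left(- \frac{3}{H}\right)}} = - \frac{1}{7 \frac{4 \left(- \frac{H}{3}\right)}{7}} = - \frac{1}{7 \left(- \frac{4 H}{21}\right)} = - \frac{\left(- \frac{21}{4}\right) \frac{1}{H}}{7} = \frac{3}{4 H}$)
$S{\left(14 \right)} a{\left(17 \right)} = \frac{3}{4 \cdot 14} \left(10 + 17\right) = \frac{3}{4} \cdot \frac{1}{14} \cdot 27 = \frac{3}{56} \cdot 27 = \frac{81}{56}$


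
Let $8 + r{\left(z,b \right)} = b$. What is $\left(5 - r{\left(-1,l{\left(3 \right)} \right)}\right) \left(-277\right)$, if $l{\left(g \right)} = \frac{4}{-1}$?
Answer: $-4709$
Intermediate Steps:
$l{\left(g \right)} = -4$ ($l{\left(g \right)} = 4 \left(-1\right) = -4$)
$r{\left(z,b \right)} = -8 + b$
$\left(5 - r{\left(-1,l{\left(3 \right)} \right)}\right) \left(-277\right) = \left(5 - \left(-8 - 4\right)\right) \left(-277\right) = \left(5 - -12\right) \left(-277\right) = \left(5 + 12\right) \left(-277\right) = 17 \left(-277\right) = -4709$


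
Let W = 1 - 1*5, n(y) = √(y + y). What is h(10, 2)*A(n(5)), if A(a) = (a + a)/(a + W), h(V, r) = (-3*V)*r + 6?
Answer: 180 + 72*√10 ≈ 407.68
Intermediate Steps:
n(y) = √2*√y (n(y) = √(2*y) = √2*√y)
h(V, r) = 6 - 3*V*r (h(V, r) = -3*V*r + 6 = 6 - 3*V*r)
W = -4 (W = 1 - 5 = -4)
A(a) = 2*a/(-4 + a) (A(a) = (a + a)/(a - 4) = (2*a)/(-4 + a) = 2*a/(-4 + a))
h(10, 2)*A(n(5)) = (6 - 3*10*2)*(2*(√2*√5)/(-4 + √2*√5)) = (6 - 60)*(2*√10/(-4 + √10)) = -108*√10/(-4 + √10)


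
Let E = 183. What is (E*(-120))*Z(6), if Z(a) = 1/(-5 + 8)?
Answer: -7320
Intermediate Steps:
Z(a) = ⅓ (Z(a) = 1/3 = ⅓)
(E*(-120))*Z(6) = (183*(-120))*(⅓) = -21960*⅓ = -7320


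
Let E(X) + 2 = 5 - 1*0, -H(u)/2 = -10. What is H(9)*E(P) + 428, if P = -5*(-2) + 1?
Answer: 488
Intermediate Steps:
H(u) = 20 (H(u) = -2*(-10) = 20)
P = 11 (P = 10 + 1 = 11)
E(X) = 3 (E(X) = -2 + (5 - 1*0) = -2 + (5 + 0) = -2 + 5 = 3)
H(9)*E(P) + 428 = 20*3 + 428 = 60 + 428 = 488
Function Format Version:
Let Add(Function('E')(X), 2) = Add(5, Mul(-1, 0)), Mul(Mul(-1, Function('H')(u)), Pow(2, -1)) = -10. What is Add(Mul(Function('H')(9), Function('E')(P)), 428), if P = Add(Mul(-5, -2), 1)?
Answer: 488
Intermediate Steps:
Function('H')(u) = 20 (Function('H')(u) = Mul(-2, -10) = 20)
P = 11 (P = Add(10, 1) = 11)
Function('E')(X) = 3 (Function('E')(X) = Add(-2, Add(5, Mul(-1, 0))) = Add(-2, Add(5, 0)) = Add(-2, 5) = 3)
Add(Mul(Function('H')(9), Function('E')(P)), 428) = Add(Mul(20, 3), 428) = Add(60, 428) = 488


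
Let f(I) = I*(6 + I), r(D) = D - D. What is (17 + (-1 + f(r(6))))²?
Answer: 256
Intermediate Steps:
r(D) = 0
(17 + (-1 + f(r(6))))² = (17 + (-1 + 0*(6 + 0)))² = (17 + (-1 + 0*6))² = (17 + (-1 + 0))² = (17 - 1)² = 16² = 256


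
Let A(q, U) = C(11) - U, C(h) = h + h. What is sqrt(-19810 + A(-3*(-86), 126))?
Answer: I*sqrt(19914) ≈ 141.12*I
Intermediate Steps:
C(h) = 2*h
A(q, U) = 22 - U (A(q, U) = 2*11 - U = 22 - U)
sqrt(-19810 + A(-3*(-86), 126)) = sqrt(-19810 + (22 - 1*126)) = sqrt(-19810 + (22 - 126)) = sqrt(-19810 - 104) = sqrt(-19914) = I*sqrt(19914)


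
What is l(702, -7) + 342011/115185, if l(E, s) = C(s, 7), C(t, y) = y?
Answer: 1148306/115185 ≈ 9.9692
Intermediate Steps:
l(E, s) = 7
l(702, -7) + 342011/115185 = 7 + 342011/115185 = 1148306/115185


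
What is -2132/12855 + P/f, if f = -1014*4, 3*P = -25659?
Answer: 33767141/17379960 ≈ 1.9429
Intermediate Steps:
P = -8553 (P = (1/3)*(-25659) = -8553)
f = -4056
-2132/12855 + P/f = -2132/12855 - 8553/(-4056) = -2132*1/12855 - 8553*(-1/4056) = -2132/12855 + 2851/1352 = 33767141/17379960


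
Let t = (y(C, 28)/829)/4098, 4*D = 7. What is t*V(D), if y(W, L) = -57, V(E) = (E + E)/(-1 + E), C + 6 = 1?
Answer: -133/1698621 ≈ -7.8299e-5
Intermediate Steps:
D = 7/4 (D = (1/4)*7 = 7/4 ≈ 1.7500)
C = -5 (C = -6 + 1 = -5)
V(E) = 2*E/(-1 + E) (V(E) = (2*E)/(-1 + E) = 2*E/(-1 + E))
t = -19/1132414 (t = -57/829/4098 = -57*1/829*(1/4098) = -57/829*1/4098 = -19/1132414 ≈ -1.6778e-5)
t*V(D) = -19*7/(566207*4*(-1 + 7/4)) = -19*7/(566207*4*3/4) = -19*7*4/(566207*4*3) = -19/1132414*14/3 = -133/1698621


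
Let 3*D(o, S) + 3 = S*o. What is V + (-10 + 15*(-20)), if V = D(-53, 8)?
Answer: -1357/3 ≈ -452.33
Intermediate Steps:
D(o, S) = -1 + S*o/3 (D(o, S) = -1 + (S*o)/3 = -1 + S*o/3)
V = -427/3 (V = -1 + (1/3)*8*(-53) = -1 - 424/3 = -427/3 ≈ -142.33)
V + (-10 + 15*(-20)) = -427/3 + (-10 + 15*(-20)) = -427/3 + (-10 - 300) = -427/3 - 310 = -1357/3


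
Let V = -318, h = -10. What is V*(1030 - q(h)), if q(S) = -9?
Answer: -330402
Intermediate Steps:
V*(1030 - q(h)) = -318*(1030 - 1*(-9)) = -318*(1030 + 9) = -318*1039 = -330402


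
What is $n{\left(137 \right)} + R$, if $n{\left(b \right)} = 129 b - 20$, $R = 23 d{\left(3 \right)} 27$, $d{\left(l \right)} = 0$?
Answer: $17653$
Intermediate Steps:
$R = 0$ ($R = 23 \cdot 0 \cdot 27 = 0 \cdot 27 = 0$)
$n{\left(b \right)} = -20 + 129 b$
$n{\left(137 \right)} + R = \left(-20 + 129 \cdot 137\right) + 0 = \left(-20 + 17673\right) + 0 = 17653 + 0 = 17653$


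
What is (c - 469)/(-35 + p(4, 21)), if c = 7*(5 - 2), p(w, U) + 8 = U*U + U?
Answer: -448/419 ≈ -1.0692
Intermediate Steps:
p(w, U) = -8 + U + U**2 (p(w, U) = -8 + (U*U + U) = -8 + (U**2 + U) = -8 + (U + U**2) = -8 + U + U**2)
c = 21 (c = 7*3 = 21)
(c - 469)/(-35 + p(4, 21)) = (21 - 469)/(-35 + (-8 + 21 + 21**2)) = -448/(-35 + (-8 + 21 + 441)) = -448/(-35 + 454) = -448/419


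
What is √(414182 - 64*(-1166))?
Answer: √488806 ≈ 699.15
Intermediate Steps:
√(414182 - 64*(-1166)) = √(414182 + 74624) = √488806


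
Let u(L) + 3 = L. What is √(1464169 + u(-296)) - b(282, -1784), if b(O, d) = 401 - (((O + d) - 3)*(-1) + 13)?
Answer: 1117 + √1463870 ≈ 2326.9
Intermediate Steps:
u(L) = -3 + L
b(O, d) = 385 + O + d (b(O, d) = 401 - ((-3 + O + d)*(-1) + 13) = 401 - ((3 - O - d) + 13) = 401 - (16 - O - d) = 401 + (-16 + O + d) = 385 + O + d)
√(1464169 + u(-296)) - b(282, -1784) = √(1464169 + (-3 - 296)) - (385 + 282 - 1784) = √(1464169 - 299) - 1*(-1117) = √1463870 + 1117 = 1117 + √1463870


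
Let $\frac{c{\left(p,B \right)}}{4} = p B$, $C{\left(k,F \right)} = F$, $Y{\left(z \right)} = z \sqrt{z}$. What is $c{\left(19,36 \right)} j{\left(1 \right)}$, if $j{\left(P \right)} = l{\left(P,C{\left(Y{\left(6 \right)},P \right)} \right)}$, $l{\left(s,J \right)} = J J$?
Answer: $2736$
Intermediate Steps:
$Y{\left(z \right)} = z^{\frac{3}{2}}$
$c{\left(p,B \right)} = 4 B p$ ($c{\left(p,B \right)} = 4 p B = 4 B p$)
$l{\left(s,J \right)} = J^{2}$
$j{\left(P \right)} = P^{2}$
$c{\left(19,36 \right)} j{\left(1 \right)} = 4 \cdot 36 \cdot 19 \cdot 1^{2} = 2736 \cdot 1 = 2736$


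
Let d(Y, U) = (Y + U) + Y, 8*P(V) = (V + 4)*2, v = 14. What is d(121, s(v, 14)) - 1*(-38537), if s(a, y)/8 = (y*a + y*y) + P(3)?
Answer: 41929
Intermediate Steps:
P(V) = 1 + V/4 (P(V) = ((V + 4)*2)/8 = ((4 + V)*2)/8 = (8 + 2*V)/8 = 1 + V/4)
s(a, y) = 14 + 8*y² + 8*a*y (s(a, y) = 8*((y*a + y*y) + (1 + (¼)*3)) = 8*((a*y + y²) + (1 + ¾)) = 8*((y² + a*y) + 7/4) = 8*(7/4 + y² + a*y) = 14 + 8*y² + 8*a*y)
d(Y, U) = U + 2*Y (d(Y, U) = (U + Y) + Y = U + 2*Y)
d(121, s(v, 14)) - 1*(-38537) = ((14 + 8*14² + 8*14*14) + 2*121) - 1*(-38537) = ((14 + 8*196 + 1568) + 242) + 38537 = ((14 + 1568 + 1568) + 242) + 38537 = (3150 + 242) + 38537 = 3392 + 38537 = 41929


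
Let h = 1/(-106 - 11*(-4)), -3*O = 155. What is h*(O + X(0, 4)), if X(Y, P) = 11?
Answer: 61/93 ≈ 0.65591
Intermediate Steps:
O = -155/3 (O = -⅓*155 = -155/3 ≈ -51.667)
h = -1/62 (h = 1/(-106 + 44) = 1/(-62) = -1/62 ≈ -0.016129)
h*(O + X(0, 4)) = -(-155/3 + 11)/62 = -1/62*(-122/3) = 61/93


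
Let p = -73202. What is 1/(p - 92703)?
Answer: -1/165905 ≈ -6.0275e-6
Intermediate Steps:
1/(p - 92703) = 1/(-73202 - 92703) = 1/(-165905) = -1/165905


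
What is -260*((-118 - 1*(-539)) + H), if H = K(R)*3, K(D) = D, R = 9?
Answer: -116480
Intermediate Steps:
H = 27 (H = 9*3 = 27)
-260*((-118 - 1*(-539)) + H) = -260*((-118 - 1*(-539)) + 27) = -260*((-118 + 539) + 27) = -260*(421 + 27) = -260*448 = -116480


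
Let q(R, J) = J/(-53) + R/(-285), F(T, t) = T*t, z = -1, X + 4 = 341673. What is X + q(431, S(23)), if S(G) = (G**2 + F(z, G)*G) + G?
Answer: 5160880847/15105 ≈ 3.4167e+5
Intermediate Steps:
X = 341669 (X = -4 + 341673 = 341669)
S(G) = G (S(G) = (G**2 + (-G)*G) + G = (G**2 - G**2) + G = 0 + G = G)
q(R, J) = -J/53 - R/285 (q(R, J) = J*(-1/53) + R*(-1/285) = -J/53 - R/285)
X + q(431, S(23)) = 341669 + (-1/53*23 - 1/285*431) = 341669 + (-23/53 - 431/285) = 341669 - 29398/15105 = 5160880847/15105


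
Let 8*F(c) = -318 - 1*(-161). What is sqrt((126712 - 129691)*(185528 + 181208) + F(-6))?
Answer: I*sqrt(17480105018)/4 ≈ 33053.0*I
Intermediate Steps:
F(c) = -157/8 (F(c) = (-318 - 1*(-161))/8 = (-318 + 161)/8 = (1/8)*(-157) = -157/8)
sqrt((126712 - 129691)*(185528 + 181208) + F(-6)) = sqrt((126712 - 129691)*(185528 + 181208) - 157/8) = sqrt(-2979*366736 - 157/8) = sqrt(-1092506544 - 157/8) = sqrt(-8740052509/8) = I*sqrt(17480105018)/4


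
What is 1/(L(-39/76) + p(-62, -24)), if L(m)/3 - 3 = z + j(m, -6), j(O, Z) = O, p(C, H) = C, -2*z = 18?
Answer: -76/6197 ≈ -0.012264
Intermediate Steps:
z = -9 (z = -½*18 = -9)
L(m) = -18 + 3*m (L(m) = 9 + 3*(-9 + m) = 9 + (-27 + 3*m) = -18 + 3*m)
1/(L(-39/76) + p(-62, -24)) = 1/((-18 + 3*(-39/76)) - 62) = 1/((-18 - 117/76) - 62) = 1/(-1485/76 - 62) = 1/(-6197/76) = -76/6197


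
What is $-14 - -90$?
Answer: $76$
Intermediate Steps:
$-14 - -90 = -14 + 90 = 76$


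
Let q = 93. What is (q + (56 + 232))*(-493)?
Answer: -187833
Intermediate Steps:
(q + (56 + 232))*(-493) = (93 + (56 + 232))*(-493) = (93 + 288)*(-493) = 381*(-493) = -187833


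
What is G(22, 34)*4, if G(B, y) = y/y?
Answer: 4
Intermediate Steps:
G(B, y) = 1
G(22, 34)*4 = 1*4 = 4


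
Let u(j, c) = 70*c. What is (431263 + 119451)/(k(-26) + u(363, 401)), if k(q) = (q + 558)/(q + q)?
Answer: 7159282/364777 ≈ 19.626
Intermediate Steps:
k(q) = (558 + q)/(2*q) (k(q) = (558 + q)/((2*q)) = (558 + q)*(1/(2*q)) = (558 + q)/(2*q))
(431263 + 119451)/(k(-26) + u(363, 401)) = (431263 + 119451)/((½)*(558 - 26)/(-26) + 70*401) = 550714/((½)*(-1/26)*532 + 28070) = 550714/(-133/13 + 28070) = 550714/(364777/13) = 550714*(13/364777) = 7159282/364777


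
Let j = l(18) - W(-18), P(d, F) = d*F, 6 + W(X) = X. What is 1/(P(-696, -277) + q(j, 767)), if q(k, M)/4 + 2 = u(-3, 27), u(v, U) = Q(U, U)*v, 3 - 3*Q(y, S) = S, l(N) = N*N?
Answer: 1/192880 ≈ 5.1846e-6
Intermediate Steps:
W(X) = -6 + X
l(N) = N**2
Q(y, S) = 1 - S/3
P(d, F) = F*d
u(v, U) = v*(1 - U/3) (u(v, U) = (1 - U/3)*v = v*(1 - U/3))
j = 348 (j = 18**2 - (-6 - 18) = 324 - 1*(-24) = 324 + 24 = 348)
q(k, M) = 88 (q(k, M) = -8 + 4*((1/3)*(-3)*(3 - 1*27)) = -8 + 4*((1/3)*(-3)*(3 - 27)) = -8 + 4*((1/3)*(-3)*(-24)) = -8 + 4*24 = -8 + 96 = 88)
1/(P(-696, -277) + q(j, 767)) = 1/(-277*(-696) + 88) = 1/(192792 + 88) = 1/192880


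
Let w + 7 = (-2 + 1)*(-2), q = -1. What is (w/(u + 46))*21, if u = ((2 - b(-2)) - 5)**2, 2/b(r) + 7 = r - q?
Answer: -1680/857 ≈ -1.9603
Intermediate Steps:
b(r) = 2/(-6 + r) (b(r) = 2/(-7 + (r - 1*(-1))) = 2/(-7 + (r + 1)) = 2/(-7 + (1 + r)) = 2/(-6 + r))
u = 121/16 (u = ((2 - 2/(-6 - 2)) - 5)**2 = ((2 - 2/(-8)) - 5)**2 = ((2 - 2*(-1)/8) - 5)**2 = ((2 - 1*(-1/4)) - 5)**2 = ((2 + 1/4) - 5)**2 = (9/4 - 5)**2 = (-11/4)**2 = 121/16 ≈ 7.5625)
w = -5 (w = -7 + (-2 + 1)*(-2) = -7 - 1*(-2) = -7 + 2 = -5)
(w/(u + 46))*21 = -5/(121/16 + 46)*21 = -5/857/16*21 = -5*16/857*21 = -80/857*21 = -1680/857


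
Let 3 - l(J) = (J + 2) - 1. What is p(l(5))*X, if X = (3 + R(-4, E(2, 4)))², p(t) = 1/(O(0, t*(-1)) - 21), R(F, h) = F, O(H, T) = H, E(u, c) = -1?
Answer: -1/21 ≈ -0.047619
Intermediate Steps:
l(J) = 2 - J (l(J) = 3 - ((J + 2) - 1) = 3 - ((2 + J) - 1) = 3 - (1 + J) = 3 + (-1 - J) = 2 - J)
p(t) = -1/21 (p(t) = 1/(0 - 21) = 1/(-21) = -1/21)
X = 1 (X = (3 - 4)² = (-1)² = 1)
p(l(5))*X = -1/21*1 = -1/21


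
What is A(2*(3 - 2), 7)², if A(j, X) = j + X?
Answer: 81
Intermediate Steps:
A(j, X) = X + j
A(2*(3 - 2), 7)² = (7 + 2*(3 - 2))² = (7 + 2*1)² = (7 + 2)² = 9² = 81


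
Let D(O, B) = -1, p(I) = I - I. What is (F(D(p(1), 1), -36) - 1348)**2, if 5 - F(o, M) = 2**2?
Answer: 1814409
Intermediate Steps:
p(I) = 0
F(o, M) = 1 (F(o, M) = 5 - 1*2**2 = 5 - 1*4 = 5 - 4 = 1)
(F(D(p(1), 1), -36) - 1348)**2 = (1 - 1348)**2 = (-1347)**2 = 1814409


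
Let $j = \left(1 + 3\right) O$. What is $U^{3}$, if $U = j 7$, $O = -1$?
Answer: $-21952$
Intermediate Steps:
$j = -4$ ($j = \left(1 + 3\right) \left(-1\right) = 4 \left(-1\right) = -4$)
$U = -28$ ($U = \left(-4\right) 7 = -28$)
$U^{3} = \left(-28\right)^{3} = -21952$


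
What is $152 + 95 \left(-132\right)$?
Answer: $-12388$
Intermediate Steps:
$152 + 95 \left(-132\right) = 152 - 12540 = -12388$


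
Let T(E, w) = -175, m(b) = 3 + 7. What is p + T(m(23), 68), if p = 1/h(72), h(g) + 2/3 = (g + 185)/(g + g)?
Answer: -28031/161 ≈ -174.11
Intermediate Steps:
m(b) = 10
h(g) = -⅔ + (185 + g)/(2*g) (h(g) = -⅔ + (g + 185)/(g + g) = -⅔ + (185 + g)/((2*g)) = -⅔ + (185 + g)*(1/(2*g)) = -⅔ + (185 + g)/(2*g))
p = 144/161 (p = 1/((⅙)*(555 - 1*72)/72) = 1/((⅙)*(1/72)*(555 - 72)) = 1/((⅙)*(1/72)*483) = 1/(161/144) = 144/161 ≈ 0.89441)
p + T(m(23), 68) = 144/161 - 175 = -28031/161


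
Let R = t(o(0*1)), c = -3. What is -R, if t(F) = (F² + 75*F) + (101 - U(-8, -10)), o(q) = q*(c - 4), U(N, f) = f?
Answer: -111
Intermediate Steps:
o(q) = -7*q (o(q) = q*(-3 - 4) = q*(-7) = -7*q)
t(F) = 111 + F² + 75*F (t(F) = (F² + 75*F) + (101 - 1*(-10)) = (F² + 75*F) + (101 + 10) = (F² + 75*F) + 111 = 111 + F² + 75*F)
R = 111 (R = 111 + (-0)² + 75*(-0) = 111 + (-7*0)² + 75*(-7*0) = 111 + 0² + 75*0 = 111 + 0 + 0 = 111)
-R = -1*111 = -111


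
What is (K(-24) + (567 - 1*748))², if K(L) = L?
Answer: 42025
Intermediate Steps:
(K(-24) + (567 - 1*748))² = (-24 + (567 - 1*748))² = (-24 + (567 - 748))² = (-24 - 181)² = (-205)² = 42025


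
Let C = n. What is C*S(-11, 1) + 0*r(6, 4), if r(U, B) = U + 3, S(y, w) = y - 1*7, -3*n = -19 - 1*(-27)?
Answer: 48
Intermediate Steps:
n = -8/3 (n = -(-19 - 1*(-27))/3 = -(-19 + 27)/3 = -1/3*8 = -8/3 ≈ -2.6667)
S(y, w) = -7 + y (S(y, w) = y - 7 = -7 + y)
C = -8/3 ≈ -2.6667
r(U, B) = 3 + U
C*S(-11, 1) + 0*r(6, 4) = -8*(-7 - 11)/3 + 0*(3 + 6) = -8/3*(-18) + 0*9 = 48 + 0 = 48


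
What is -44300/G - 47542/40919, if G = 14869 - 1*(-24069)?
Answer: -1831951048/796652011 ≈ -2.2996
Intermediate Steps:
G = 38938 (G = 14869 + 24069 = 38938)
-44300/G - 47542/40919 = -44300/38938 - 47542/40919 = -44300*1/38938 - 47542*1/40919 = -22150/19469 - 47542/40919 = -1831951048/796652011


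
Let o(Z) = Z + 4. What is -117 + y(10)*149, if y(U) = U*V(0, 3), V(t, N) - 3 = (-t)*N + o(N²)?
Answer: 23723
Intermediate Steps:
o(Z) = 4 + Z
V(t, N) = 7 + N² - N*t (V(t, N) = 3 + ((-t)*N + (4 + N²)) = 3 + (-N*t + (4 + N²)) = 3 + (4 + N² - N*t) = 7 + N² - N*t)
y(U) = 16*U (y(U) = U*(7 + 3² - 1*3*0) = U*(7 + 9 + 0) = U*16 = 16*U)
-117 + y(10)*149 = -117 + (16*10)*149 = -117 + 160*149 = -117 + 23840 = 23723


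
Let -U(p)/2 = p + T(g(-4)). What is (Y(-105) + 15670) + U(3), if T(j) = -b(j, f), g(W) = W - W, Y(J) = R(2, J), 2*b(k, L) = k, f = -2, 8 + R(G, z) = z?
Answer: 15551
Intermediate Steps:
R(G, z) = -8 + z
b(k, L) = k/2
Y(J) = -8 + J
g(W) = 0
T(j) = -j/2
U(p) = -2*p (U(p) = -2*(p - 1/2*0) = -2*(p + 0) = -2*p)
(Y(-105) + 15670) + U(3) = ((-8 - 105) + 15670) - 2*3 = (-113 + 15670) - 6 = 15557 - 6 = 15551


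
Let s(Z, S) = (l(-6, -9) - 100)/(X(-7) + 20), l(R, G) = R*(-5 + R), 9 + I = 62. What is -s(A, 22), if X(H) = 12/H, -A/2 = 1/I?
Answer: 119/64 ≈ 1.8594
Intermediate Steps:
I = 53 (I = -9 + 62 = 53)
A = -2/53 ≈ -0.037736
s(Z, S) = -119/64 (s(Z, S) = (-6*(-5 - 6) - 100)/(12/(-7) + 20) = (-6*(-11) - 100)/(12*(-⅐) + 20) = (66 - 100)/(-12/7 + 20) = -34/128/7 = -34*7/128 = -119/64)
-s(A, 22) = -1*(-119/64) = 119/64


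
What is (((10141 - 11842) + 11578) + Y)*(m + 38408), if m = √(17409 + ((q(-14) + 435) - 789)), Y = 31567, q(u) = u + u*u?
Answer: 1591781152 + 41444*√17237 ≈ 1.5972e+9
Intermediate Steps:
q(u) = u + u²
m = √17237 (m = √(17409 + ((-14*(1 - 14) + 435) - 789)) = √(17409 + ((-14*(-13) + 435) - 789)) = √(17409 + ((182 + 435) - 789)) = √(17409 + (617 - 789)) = √(17409 - 172) = √17237 ≈ 131.29)
(((10141 - 11842) + 11578) + Y)*(m + 38408) = (((10141 - 11842) + 11578) + 31567)*(√17237 + 38408) = ((-1701 + 11578) + 31567)*(38408 + √17237) = (9877 + 31567)*(38408 + √17237) = 41444*(38408 + √17237) = 1591781152 + 41444*√17237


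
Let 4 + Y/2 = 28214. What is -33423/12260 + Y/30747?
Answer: -335947781/376958220 ≈ -0.89121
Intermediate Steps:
Y = 56420 (Y = -8 + 2*28214 = -8 + 56428 = 56420)
-33423/12260 + Y/30747 = -33423/12260 + 56420/30747 = -335947781/376958220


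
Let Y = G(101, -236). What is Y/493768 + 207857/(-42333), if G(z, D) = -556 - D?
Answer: -12830835217/2612835093 ≈ -4.9107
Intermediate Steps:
Y = -320 (Y = -556 - 1*(-236) = -556 + 236 = -320)
Y/493768 + 207857/(-42333) = -320/493768 + 207857/(-42333) = -320*1/493768 + 207857*(-1/42333) = -40/61721 - 207857/42333 = -12830835217/2612835093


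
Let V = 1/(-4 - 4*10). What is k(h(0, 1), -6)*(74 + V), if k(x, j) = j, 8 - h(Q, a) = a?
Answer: -9765/22 ≈ -443.86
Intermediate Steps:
h(Q, a) = 8 - a
V = -1/44 (V = 1/(-4 - 40) = 1/(-44) = -1/44 ≈ -0.022727)
k(h(0, 1), -6)*(74 + V) = -6*(74 - 1/44) = -6*3255/44 = -9765/22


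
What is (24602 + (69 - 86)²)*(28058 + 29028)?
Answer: 1420927626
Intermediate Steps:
(24602 + (69 - 86)²)*(28058 + 29028) = (24602 + (-17)²)*57086 = (24602 + 289)*57086 = 24891*57086 = 1420927626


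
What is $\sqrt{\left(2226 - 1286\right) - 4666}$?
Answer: $9 i \sqrt{46} \approx 61.041 i$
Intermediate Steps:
$\sqrt{\left(2226 - 1286\right) - 4666} = \sqrt{940 - 4666} = \sqrt{-3726} = 9 i \sqrt{46}$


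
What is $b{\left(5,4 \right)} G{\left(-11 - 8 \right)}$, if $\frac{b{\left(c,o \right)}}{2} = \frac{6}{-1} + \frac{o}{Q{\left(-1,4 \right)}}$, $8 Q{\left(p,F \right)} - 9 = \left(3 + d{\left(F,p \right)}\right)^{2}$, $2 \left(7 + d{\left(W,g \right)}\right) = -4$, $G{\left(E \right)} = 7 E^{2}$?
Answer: $- \frac{1202852}{45} \approx -26730.0$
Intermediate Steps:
$d{\left(W,g \right)} = -9$ ($d{\left(W,g \right)} = -7 + \frac{1}{2} \left(-4\right) = -7 - 2 = -9$)
$Q{\left(p,F \right)} = \frac{45}{8}$ ($Q{\left(p,F \right)} = \frac{9}{8} + \frac{\left(3 - 9\right)^{2}}{8} = \frac{9}{8} + \frac{\left(-6\right)^{2}}{8} = \frac{9}{8} + \frac{1}{8} \cdot 36 = \frac{9}{8} + \frac{9}{2} = \frac{45}{8}$)
$b{\left(c,o \right)} = -12 + \frac{16 o}{45}$ ($b{\left(c,o \right)} = 2 \left(\frac{6}{-1} + \frac{o}{\frac{45}{8}}\right) = 2 \left(6 \left(-1\right) + o \frac{8}{45}\right) = 2 \left(-6 + \frac{8 o}{45}\right) = -12 + \frac{16 o}{45}$)
$b{\left(5,4 \right)} G{\left(-11 - 8 \right)} = \left(-12 + \frac{16}{45} \cdot 4\right) 7 \left(-11 - 8\right)^{2} = \left(-12 + \frac{64}{45}\right) 7 \left(-19\right)^{2} = - \frac{476 \cdot 7 \cdot 361}{45} = \left(- \frac{476}{45}\right) 2527 = - \frac{1202852}{45}$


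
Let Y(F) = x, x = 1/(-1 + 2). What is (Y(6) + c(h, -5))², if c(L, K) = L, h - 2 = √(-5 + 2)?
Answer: (3 + I*√3)² ≈ 6.0 + 10.392*I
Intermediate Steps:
h = 2 + I*√3 (h = 2 + √(-5 + 2) = 2 + √(-3) = 2 + I*√3 ≈ 2.0 + 1.732*I)
x = 1 (x = 1/1 = 1)
Y(F) = 1
(Y(6) + c(h, -5))² = (1 + (2 + I*√3))² = (3 + I*√3)²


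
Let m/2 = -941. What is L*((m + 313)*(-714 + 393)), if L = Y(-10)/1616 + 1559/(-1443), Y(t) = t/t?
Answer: -422712773583/777296 ≈ -5.4383e+5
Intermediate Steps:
Y(t) = 1
m = -1882 (m = 2*(-941) = -1882)
L = -2517901/2331888 (L = 1/1616 + 1559/(-1443) = 1*(1/1616) + 1559*(-1/1443) = 1/1616 - 1559/1443 = -2517901/2331888 ≈ -1.0798)
L*((m + 313)*(-714 + 393)) = -2517901*(-1882 + 313)*(-714 + 393)/2331888 = -(-1316862223)*(-321)/777296 = -2517901/2331888*503649 = -422712773583/777296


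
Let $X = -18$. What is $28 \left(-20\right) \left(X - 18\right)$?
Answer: $20160$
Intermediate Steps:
$28 \left(-20\right) \left(X - 18\right) = 28 \left(-20\right) \left(-18 - 18\right) = - 560 \left(-18 - 18\right) = \left(-560\right) \left(-36\right) = 20160$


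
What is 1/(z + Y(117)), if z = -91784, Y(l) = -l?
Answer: -1/91901 ≈ -1.0881e-5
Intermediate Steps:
1/(z + Y(117)) = 1/(-91784 - 1*117) = 1/(-91784 - 117) = 1/(-91901) = -1/91901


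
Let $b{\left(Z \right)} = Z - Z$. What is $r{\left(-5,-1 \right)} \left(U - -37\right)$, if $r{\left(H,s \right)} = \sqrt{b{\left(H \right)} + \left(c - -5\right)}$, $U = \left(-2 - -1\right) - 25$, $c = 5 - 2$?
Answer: $22 \sqrt{2} \approx 31.113$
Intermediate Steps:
$c = 3$ ($c = 5 - 2 = 3$)
$b{\left(Z \right)} = 0$
$U = -26$ ($U = \left(-2 + 1\right) - 25 = -1 - 25 = -26$)
$r{\left(H,s \right)} = 2 \sqrt{2}$ ($r{\left(H,s \right)} = \sqrt{0 + \left(3 - -5\right)} = \sqrt{0 + \left(3 + 5\right)} = \sqrt{0 + 8} = \sqrt{8} = 2 \sqrt{2}$)
$r{\left(-5,-1 \right)} \left(U - -37\right) = 2 \sqrt{2} \left(-26 - -37\right) = 2 \sqrt{2} \left(-26 + 37\right) = 2 \sqrt{2} \cdot 11 = 22 \sqrt{2}$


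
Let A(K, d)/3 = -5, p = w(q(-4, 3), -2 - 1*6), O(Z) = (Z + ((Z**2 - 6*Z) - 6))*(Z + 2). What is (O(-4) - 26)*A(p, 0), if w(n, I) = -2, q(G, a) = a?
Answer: 1290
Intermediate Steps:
O(Z) = (2 + Z)*(-6 + Z**2 - 5*Z) (O(Z) = (Z + (-6 + Z**2 - 6*Z))*(2 + Z) = (-6 + Z**2 - 5*Z)*(2 + Z) = (2 + Z)*(-6 + Z**2 - 5*Z))
p = -2
A(K, d) = -15 (A(K, d) = 3*(-5) = -15)
(O(-4) - 26)*A(p, 0) = ((-12 + (-4)**3 - 16*(-4) - 3*(-4)**2) - 26)*(-15) = ((-12 - 64 + 64 - 3*16) - 26)*(-15) = ((-12 - 64 + 64 - 48) - 26)*(-15) = (-60 - 26)*(-15) = -86*(-15) = 1290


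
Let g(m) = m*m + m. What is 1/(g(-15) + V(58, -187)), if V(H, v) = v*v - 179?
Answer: 1/35000 ≈ 2.8571e-5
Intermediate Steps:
g(m) = m + m² (g(m) = m² + m = m + m²)
V(H, v) = -179 + v² (V(H, v) = v² - 179 = -179 + v²)
1/(g(-15) + V(58, -187)) = 1/(-15*(1 - 15) + (-179 + (-187)²)) = 1/(-15*(-14) + (-179 + 34969)) = 1/(210 + 34790) = 1/35000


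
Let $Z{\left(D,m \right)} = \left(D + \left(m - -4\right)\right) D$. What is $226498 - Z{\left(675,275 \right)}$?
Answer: $-417452$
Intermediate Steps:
$Z{\left(D,m \right)} = D \left(4 + D + m\right)$ ($Z{\left(D,m \right)} = \left(D + \left(m + 4\right)\right) D = \left(D + \left(4 + m\right)\right) D = \left(4 + D + m\right) D = D \left(4 + D + m\right)$)
$226498 - Z{\left(675,275 \right)} = 226498 - 675 \left(4 + 675 + 275\right) = 226498 - 675 \cdot 954 = 226498 - 643950 = -417452$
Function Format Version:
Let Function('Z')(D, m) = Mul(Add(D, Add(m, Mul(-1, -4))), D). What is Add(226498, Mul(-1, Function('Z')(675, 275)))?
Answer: -417452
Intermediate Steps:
Function('Z')(D, m) = Mul(D, Add(4, D, m)) (Function('Z')(D, m) = Mul(Add(D, Add(m, 4)), D) = Mul(Add(D, Add(4, m)), D) = Mul(Add(4, D, m), D) = Mul(D, Add(4, D, m)))
Add(226498, Mul(-1, Function('Z')(675, 275))) = Add(226498, Mul(-1, Mul(675, Add(4, 675, 275)))) = Add(226498, Mul(-1, Mul(675, 954))) = Add(226498, Mul(-1, 643950)) = Add(226498, -643950) = -417452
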